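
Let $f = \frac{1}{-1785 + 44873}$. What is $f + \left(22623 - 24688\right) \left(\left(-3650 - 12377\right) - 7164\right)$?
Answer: $\frac{2063459113521}{43088} \approx 4.7889 \cdot 10^{7}$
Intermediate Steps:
$f = \frac{1}{43088} \approx 2.3208 \cdot 10^{-5}$
$f + \left(22623 - 24688\right) \left(\left(-3650 - 12377\right) - 7164\right) = \frac{1}{43088} + \left(22623 - 24688\right) \left(\left(-3650 - 12377\right) - 7164\right) = \frac{1}{43088} - 2065 \left(-16027 - 7164\right) = \frac{1}{43088} - -47889415 = \frac{1}{43088} + 47889415 = \frac{2063459113521}{43088}$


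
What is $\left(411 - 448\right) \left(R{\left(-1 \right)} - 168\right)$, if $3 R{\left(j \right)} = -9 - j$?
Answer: $\frac{18944}{3} \approx 6314.7$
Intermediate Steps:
$R{\left(j \right)} = -3 - \frac{j}{3}$ ($R{\left(j \right)} = \frac{-9 - j}{3} = -3 - \frac{j}{3}$)
$\left(411 - 448\right) \left(R{\left(-1 \right)} - 168\right) = \left(411 - 448\right) \left(\left(-3 - - \frac{1}{3}\right) - 168\right) = - 37 \left(\left(-3 + \frac{1}{3}\right) - 168\right) = - 37 \left(- \frac{8}{3} - 168\right) = \left(-37\right) \left(- \frac{512}{3}\right) = \frac{18944}{3}$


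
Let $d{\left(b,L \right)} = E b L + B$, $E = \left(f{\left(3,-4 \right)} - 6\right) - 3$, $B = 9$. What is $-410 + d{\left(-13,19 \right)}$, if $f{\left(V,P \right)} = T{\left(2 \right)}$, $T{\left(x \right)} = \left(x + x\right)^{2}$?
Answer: $-2130$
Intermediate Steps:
$T{\left(x \right)} = 4 x^{2}$ ($T{\left(x \right)} = \left(2 x\right)^{2} = 4 x^{2}$)
$f{\left(V,P \right)} = 16$ ($f{\left(V,P \right)} = 4 \cdot 2^{2} = 4 \cdot 4 = 16$)
$E = 7$ ($E = \left(16 - 6\right) - 3 = 10 - 3 = 7$)
$d{\left(b,L \right)} = 9 + 7 L b$ ($d{\left(b,L \right)} = 7 b L + 9 = 7 L b + 9 = 9 + 7 L b$)
$-410 + d{\left(-13,19 \right)} = -410 + \left(9 + 7 \cdot 19 \left(-13\right)\right) = -410 + \left(9 - 1729\right) = -410 - 1720 = -2130$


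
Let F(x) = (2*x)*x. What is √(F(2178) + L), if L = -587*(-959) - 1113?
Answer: 2*√2512297 ≈ 3170.0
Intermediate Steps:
F(x) = 2*x²
L = 561820 (L = 562933 - 1113 = 561820)
√(F(2178) + L) = √(2*2178² + 561820) = √(2*4743684 + 561820) = √(9487368 + 561820) = √10049188 = 2*√2512297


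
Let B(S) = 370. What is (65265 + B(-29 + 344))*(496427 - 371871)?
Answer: 8175233060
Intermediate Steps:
(65265 + B(-29 + 344))*(496427 - 371871) = (65265 + 370)*(496427 - 371871) = 65635*124556 = 8175233060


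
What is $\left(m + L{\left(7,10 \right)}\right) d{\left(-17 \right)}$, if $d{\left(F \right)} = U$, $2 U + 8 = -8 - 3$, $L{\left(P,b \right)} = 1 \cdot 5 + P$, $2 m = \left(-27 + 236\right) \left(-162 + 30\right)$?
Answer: $130929$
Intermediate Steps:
$m = -13794$ ($m = \frac{\left(-27 + 236\right) \left(-162 + 30\right)}{2} = \frac{209 \left(-132\right)}{2} = \frac{1}{2} \left(-27588\right) = -13794$)
$L{\left(P,b \right)} = 5 + P$
$U = - \frac{19}{2}$ ($U = -4 + \frac{-8 - 3}{2} = -4 + \frac{1}{2} \left(-11\right) = -4 - \frac{11}{2} = - \frac{19}{2} \approx -9.5$)
$d{\left(F \right)} = - \frac{19}{2}$
$\left(m + L{\left(7,10 \right)}\right) d{\left(-17 \right)} = \left(-13794 + \left(5 + 7\right)\right) \left(- \frac{19}{2}\right) = \left(-13794 + 12\right) \left(- \frac{19}{2}\right) = \left(-13782\right) \left(- \frac{19}{2}\right) = 130929$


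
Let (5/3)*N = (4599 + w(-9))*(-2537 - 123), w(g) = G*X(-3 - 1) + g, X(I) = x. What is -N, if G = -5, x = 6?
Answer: 7277760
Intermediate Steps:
X(I) = 6
w(g) = -30 + g (w(g) = -5*6 + g = -30 + g)
N = -7277760 (N = 3*((4599 + (-30 - 9))*(-2537 - 123))/5 = 3*((4599 - 39)*(-2660))/5 = 3*(4560*(-2660))/5 = (3/5)*(-12129600) = -7277760)
-N = -1*(-7277760) = 7277760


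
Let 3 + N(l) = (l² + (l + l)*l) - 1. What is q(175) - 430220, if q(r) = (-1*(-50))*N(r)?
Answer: 4163330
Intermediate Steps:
N(l) = -4 + 3*l² (N(l) = -3 + ((l² + (l + l)*l) - 1) = -3 + ((l² + (2*l)*l) - 1) = -3 + ((l² + 2*l²) - 1) = -3 + (3*l² - 1) = -3 + (-1 + 3*l²) = -4 + 3*l²)
q(r) = -200 + 150*r² (q(r) = (-1*(-50))*(-4 + 3*r²) = 50*(-4 + 3*r²) = -200 + 150*r²)
q(175) - 430220 = (-200 + 150*175²) - 430220 = (-200 + 150*30625) - 430220 = (-200 + 4593750) - 430220 = 4593550 - 430220 = 4163330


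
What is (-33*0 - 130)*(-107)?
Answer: 13910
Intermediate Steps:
(-33*0 - 130)*(-107) = (0 - 130)*(-107) = -130*(-107) = 13910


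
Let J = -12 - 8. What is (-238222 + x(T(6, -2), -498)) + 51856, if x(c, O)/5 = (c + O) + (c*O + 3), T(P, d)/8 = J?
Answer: 208759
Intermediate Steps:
J = -20
T(P, d) = -160 (T(P, d) = 8*(-20) = -160)
x(c, O) = 15 + 5*O + 5*c + 5*O*c (x(c, O) = 5*((c + O) + (c*O + 3)) = 5*((O + c) + (O*c + 3)) = 5*((O + c) + (3 + O*c)) = 5*(3 + O + c + O*c) = 15 + 5*O + 5*c + 5*O*c)
(-238222 + x(T(6, -2), -498)) + 51856 = (-238222 + (15 + 5*(-498) + 5*(-160) + 5*(-498)*(-160))) + 51856 = (-238222 + (15 - 2490 - 800 + 398400)) + 51856 = (-238222 + 395125) + 51856 = 156903 + 51856 = 208759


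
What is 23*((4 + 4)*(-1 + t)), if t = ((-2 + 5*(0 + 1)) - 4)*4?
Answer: -920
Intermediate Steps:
t = -4 (t = ((-2 + 5*1) - 4)*4 = ((-2 + 5) - 4)*4 = (3 - 4)*4 = -1*4 = -4)
23*((4 + 4)*(-1 + t)) = 23*((4 + 4)*(-1 - 4)) = 23*(8*(-5)) = 23*(-40) = -920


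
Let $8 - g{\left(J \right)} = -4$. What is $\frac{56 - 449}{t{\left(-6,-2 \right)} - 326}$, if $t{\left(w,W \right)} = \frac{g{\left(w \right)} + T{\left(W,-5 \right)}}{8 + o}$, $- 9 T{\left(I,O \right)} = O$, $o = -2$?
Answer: $\frac{21222}{17491} \approx 1.2133$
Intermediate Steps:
$T{\left(I,O \right)} = - \frac{O}{9}$
$g{\left(J \right)} = 12$ ($g{\left(J \right)} = 8 - -4 = 8 + 4 = 12$)
$t{\left(w,W \right)} = \frac{113}{54}$ ($t{\left(w,W \right)} = \frac{12 - - \frac{5}{9}}{8 - 2} = \frac{12 + \frac{5}{9}}{6} = \frac{113}{9} \cdot \frac{1}{6} = \frac{113}{54}$)
$\frac{56 - 449}{t{\left(-6,-2 \right)} - 326} = \frac{56 - 449}{\frac{113}{54} - 326} = - \frac{393}{- \frac{17491}{54}} = \left(-393\right) \left(- \frac{54}{17491}\right) = \frac{21222}{17491}$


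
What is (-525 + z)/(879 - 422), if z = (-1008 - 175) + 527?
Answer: -1181/457 ≈ -2.5842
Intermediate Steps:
z = -656 (z = -1183 + 527 = -656)
(-525 + z)/(879 - 422) = (-525 - 656)/(879 - 422) = -1181/457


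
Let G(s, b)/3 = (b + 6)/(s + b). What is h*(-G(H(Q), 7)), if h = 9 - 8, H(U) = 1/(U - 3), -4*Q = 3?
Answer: -585/101 ≈ -5.7921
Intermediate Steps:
Q = -¾ (Q = -¼*3 = -¾ ≈ -0.75000)
H(U) = 1/(-3 + U)
G(s, b) = 3*(6 + b)/(b + s) (G(s, b) = 3*((b + 6)/(s + b)) = 3*((6 + b)/(b + s)) = 3*(6 + b)/(b + s))
h = 1
h*(-G(H(Q), 7)) = 1*(-3*(6 + 7)/(7 + 1/(-3 - ¾))) = 1*(-3*13/(7 + 1/(-15/4))) = 1*(-3*13/(7 - 4/15)) = 1*(-3*13/101/15) = 1*(-3*15*13/101) = 1*(-1*585/101) = 1*(-585/101) = -585/101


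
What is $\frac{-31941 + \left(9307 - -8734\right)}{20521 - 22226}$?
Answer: $\frac{2780}{341} \approx 8.1525$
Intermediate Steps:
$\frac{-31941 + \left(9307 - -8734\right)}{20521 - 22226} = \frac{-31941 + \left(9307 + 8734\right)}{-1705} = \left(-31941 + 18041\right) \left(- \frac{1}{1705}\right) = \left(-13900\right) \left(- \frac{1}{1705}\right) = \frac{2780}{341}$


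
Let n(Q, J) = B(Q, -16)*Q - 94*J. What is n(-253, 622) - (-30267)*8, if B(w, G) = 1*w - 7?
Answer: 249448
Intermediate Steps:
B(w, G) = -7 + w (B(w, G) = w - 7 = -7 + w)
n(Q, J) = -94*J + Q*(-7 + Q) (n(Q, J) = (-7 + Q)*Q - 94*J = Q*(-7 + Q) - 94*J = -94*J + Q*(-7 + Q))
n(-253, 622) - (-30267)*8 = (-94*622 - 253*(-7 - 253)) - (-30267)*8 = (-58468 - 253*(-260)) - 1*(-242136) = (-58468 + 65780) + 242136 = 7312 + 242136 = 249448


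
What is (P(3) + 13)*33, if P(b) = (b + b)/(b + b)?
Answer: 462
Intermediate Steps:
P(b) = 1 (P(b) = (2*b)/((2*b)) = (2*b)*(1/(2*b)) = 1)
(P(3) + 13)*33 = (1 + 13)*33 = 14*33 = 462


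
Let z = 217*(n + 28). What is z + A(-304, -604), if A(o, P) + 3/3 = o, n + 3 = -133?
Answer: -23741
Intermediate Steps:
n = -136 (n = -3 - 133 = -136)
A(o, P) = -1 + o
z = -23436 (z = 217*(-136 + 28) = 217*(-108) = -23436)
z + A(-304, -604) = -23436 + (-1 - 304) = -23436 - 305 = -23741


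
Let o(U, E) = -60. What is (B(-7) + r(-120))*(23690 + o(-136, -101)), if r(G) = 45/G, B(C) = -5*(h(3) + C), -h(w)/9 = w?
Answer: 16032955/4 ≈ 4.0082e+6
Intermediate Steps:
h(w) = -9*w
B(C) = 135 - 5*C (B(C) = -5*(-9*3 + C) = -5*(-27 + C) = 135 - 5*C)
(B(-7) + r(-120))*(23690 + o(-136, -101)) = ((135 - 5*(-7)) + 45/(-120))*(23690 - 60) = ((135 + 35) + 45*(-1/120))*23630 = (170 - 3/8)*23630 = (1357/8)*23630 = 16032955/4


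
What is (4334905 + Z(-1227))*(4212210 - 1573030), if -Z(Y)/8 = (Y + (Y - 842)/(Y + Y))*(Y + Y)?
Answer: -52089514134260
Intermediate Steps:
Z(Y) = -16*Y*(Y + (-842 + Y)/(2*Y)) (Z(Y) = -8*(Y + (Y - 842)/(Y + Y))*(Y + Y) = -8*(Y + (-842 + Y)/((2*Y)))*2*Y = -8*(Y + (-842 + Y)*(1/(2*Y)))*2*Y = -8*(Y + (-842 + Y)/(2*Y))*2*Y = -16*Y*(Y + (-842 + Y)/(2*Y)))
(4334905 + Z(-1227))*(4212210 - 1573030) = (4334905 + (6736 - 16*(-1227)² - 8*(-1227)))*(4212210 - 1573030) = (4334905 + (6736 - 16*1505529 + 9816))*2639180 = (4334905 + (6736 - 24088464 + 9816))*2639180 = (4334905 - 24071912)*2639180 = -19737007*2639180 = -52089514134260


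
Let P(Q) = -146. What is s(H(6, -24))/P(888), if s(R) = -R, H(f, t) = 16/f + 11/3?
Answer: 19/438 ≈ 0.043379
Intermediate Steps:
H(f, t) = 11/3 + 16/f (H(f, t) = 16/f + 11*(⅓) = 16/f + 11/3 = 11/3 + 16/f)
s(H(6, -24))/P(888) = -(11/3 + 16/6)/(-146) = -(11/3 + 16*(⅙))*(-1/146) = -(11/3 + 8/3)*(-1/146) = -1*19/3*(-1/146) = -19/3*(-1/146) = 19/438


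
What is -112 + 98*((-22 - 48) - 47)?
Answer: -11578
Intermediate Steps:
-112 + 98*((-22 - 48) - 47) = -112 + 98*(-70 - 47) = -112 + 98*(-117) = -112 - 11466 = -11578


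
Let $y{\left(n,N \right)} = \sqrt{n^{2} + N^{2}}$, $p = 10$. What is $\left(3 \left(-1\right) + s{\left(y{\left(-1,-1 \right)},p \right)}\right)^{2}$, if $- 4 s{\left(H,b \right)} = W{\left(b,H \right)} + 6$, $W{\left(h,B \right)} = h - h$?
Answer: $\frac{81}{4} \approx 20.25$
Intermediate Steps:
$W{\left(h,B \right)} = 0$
$y{\left(n,N \right)} = \sqrt{N^{2} + n^{2}}$
$s{\left(H,b \right)} = - \frac{3}{2}$ ($s{\left(H,b \right)} = - \frac{0 + 6}{4} = \left(- \frac{1}{4}\right) 6 = - \frac{3}{2}$)
$\left(3 \left(-1\right) + s{\left(y{\left(-1,-1 \right)},p \right)}\right)^{2} = \left(3 \left(-1\right) - \frac{3}{2}\right)^{2} = \left(-3 - \frac{3}{2}\right)^{2} = \left(- \frac{9}{2}\right)^{2} = \frac{81}{4}$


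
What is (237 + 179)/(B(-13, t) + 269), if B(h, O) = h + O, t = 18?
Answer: 208/137 ≈ 1.5182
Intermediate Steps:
B(h, O) = O + h
(237 + 179)/(B(-13, t) + 269) = (237 + 179)/((18 - 13) + 269) = 416/(5 + 269) = 416/274 = 416*(1/274) = 208/137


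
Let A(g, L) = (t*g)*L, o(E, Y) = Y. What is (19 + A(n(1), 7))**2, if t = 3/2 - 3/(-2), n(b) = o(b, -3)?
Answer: 1936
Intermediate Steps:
n(b) = -3
t = 3 (t = 3*(1/2) - 3*(-1/2) = 3/2 + 3/2 = 3)
A(g, L) = 3*L*g (A(g, L) = (3*g)*L = 3*L*g)
(19 + A(n(1), 7))**2 = (19 + 3*7*(-3))**2 = (19 - 63)**2 = (-44)**2 = 1936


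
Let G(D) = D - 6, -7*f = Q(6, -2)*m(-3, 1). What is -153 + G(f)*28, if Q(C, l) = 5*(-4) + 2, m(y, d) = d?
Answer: -249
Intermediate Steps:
Q(C, l) = -18 (Q(C, l) = -20 + 2 = -18)
f = 18/7 (f = -(-18)/7 = -⅐*(-18) = 18/7 ≈ 2.5714)
G(D) = -6 + D
-153 + G(f)*28 = -153 + (-6 + 18/7)*28 = -153 - 24/7*28 = -153 - 96 = -249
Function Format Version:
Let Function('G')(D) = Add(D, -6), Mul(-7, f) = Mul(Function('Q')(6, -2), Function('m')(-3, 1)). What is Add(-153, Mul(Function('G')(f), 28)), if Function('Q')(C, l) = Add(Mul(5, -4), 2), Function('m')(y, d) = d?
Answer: -249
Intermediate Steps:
Function('Q')(C, l) = -18 (Function('Q')(C, l) = Add(-20, 2) = -18)
f = Rational(18, 7) (f = Mul(Rational(-1, 7), Mul(-18, 1)) = Mul(Rational(-1, 7), -18) = Rational(18, 7) ≈ 2.5714)
Function('G')(D) = Add(-6, D)
Add(-153, Mul(Function('G')(f), 28)) = Add(-153, Mul(Add(-6, Rational(18, 7)), 28)) = Add(-153, Mul(Rational(-24, 7), 28)) = Add(-153, -96) = -249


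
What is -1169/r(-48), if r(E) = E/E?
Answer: -1169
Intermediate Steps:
r(E) = 1
-1169/r(-48) = -1169/1 = -1169*1 = -1169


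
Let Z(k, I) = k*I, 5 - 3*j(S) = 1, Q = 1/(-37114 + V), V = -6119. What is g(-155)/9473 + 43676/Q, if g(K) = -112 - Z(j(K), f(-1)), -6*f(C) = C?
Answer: -160986062019566/85257 ≈ -1.8882e+9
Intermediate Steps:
f(C) = -C/6
Q = -1/43233 (Q = 1/(-37114 - 6119) = 1/(-43233) = -1/43233 ≈ -2.3130e-5)
j(S) = 4/3 (j(S) = 5/3 - ⅓*1 = 5/3 - ⅓ = 4/3)
Z(k, I) = I*k
g(K) = -1010/9 (g(K) = -112 - (-⅙*(-1))*4/3 = -112 - 4/(6*3) = -112 - 1*2/9 = -112 - 2/9 = -1010/9)
g(-155)/9473 + 43676/Q = -1010/9/9473 + 43676/(-1/43233) = -1010/9*1/9473 + 43676*(-43233) = -1010/85257 - 1888244508 = -160986062019566/85257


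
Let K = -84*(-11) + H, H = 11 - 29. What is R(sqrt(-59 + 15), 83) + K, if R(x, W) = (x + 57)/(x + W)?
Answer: 6286073/6933 + 52*I*sqrt(11)/6933 ≈ 906.69 + 0.024876*I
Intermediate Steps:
R(x, W) = (57 + x)/(W + x)
H = -18
K = 906 (K = -84*(-11) - 18 = 924 - 18 = 906)
R(sqrt(-59 + 15), 83) + K = (57 + sqrt(-59 + 15))/(83 + sqrt(-59 + 15)) + 906 = (57 + sqrt(-44))/(83 + sqrt(-44)) + 906 = (57 + 2*I*sqrt(11))/(83 + 2*I*sqrt(11)) + 906 = 906 + (57 + 2*I*sqrt(11))/(83 + 2*I*sqrt(11))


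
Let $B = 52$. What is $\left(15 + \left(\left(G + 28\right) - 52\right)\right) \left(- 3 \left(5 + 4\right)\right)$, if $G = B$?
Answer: $-1161$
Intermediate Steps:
$G = 52$
$\left(15 + \left(\left(G + 28\right) - 52\right)\right) \left(- 3 \left(5 + 4\right)\right) = \left(15 + \left(\left(52 + 28\right) - 52\right)\right) \left(- 3 \left(5 + 4\right)\right) = \left(15 + \left(80 - 52\right)\right) \left(\left(-3\right) 9\right) = \left(15 + 28\right) \left(-27\right) = 43 \left(-27\right) = -1161$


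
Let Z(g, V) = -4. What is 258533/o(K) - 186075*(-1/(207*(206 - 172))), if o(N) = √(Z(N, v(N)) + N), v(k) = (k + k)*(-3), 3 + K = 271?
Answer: 20675/782 + 23503*√66/12 ≈ 15938.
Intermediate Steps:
K = 268 (K = -3 + 271 = 268)
v(k) = -6*k (v(k) = (2*k)*(-3) = -6*k)
o(N) = √(-4 + N)
258533/o(K) - 186075*(-1/(207*(206 - 172))) = 258533/(√(-4 + 268)) - 186075*(-1/(207*(206 - 172))) = 258533/(√264) - 186075/((-207*34)) = 258533/((2*√66)) - 186075/(-7038) = 258533*(√66/132) - 186075*(-1/7038) = 23503*√66/12 + 20675/782 = 20675/782 + 23503*√66/12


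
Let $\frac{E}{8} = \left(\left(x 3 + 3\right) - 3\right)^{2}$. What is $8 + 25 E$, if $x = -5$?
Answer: $45008$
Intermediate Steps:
$E = 1800$ ($E = 8 \left(\left(\left(-5\right) 3 + 3\right) - 3\right)^{2} = 8 \left(\left(-15 + 3\right) - 3\right)^{2} = 8 \left(-12 - 3\right)^{2} = 8 \left(-15\right)^{2} = 8 \cdot 225 = 1800$)
$8 + 25 E = 8 + 25 \cdot 1800 = 8 + 45000 = 45008$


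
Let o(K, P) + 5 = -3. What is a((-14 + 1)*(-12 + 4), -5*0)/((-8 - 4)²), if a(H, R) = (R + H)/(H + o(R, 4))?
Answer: 13/1728 ≈ 0.0075231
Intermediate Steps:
o(K, P) = -8 (o(K, P) = -5 - 3 = -8)
a(H, R) = (H + R)/(-8 + H) (a(H, R) = (R + H)/(H - 8) = (H + R)/(-8 + H))
a((-14 + 1)*(-12 + 4), -5*0)/((-8 - 4)²) = (((-14 + 1)*(-12 + 4) - 5*0)/(-8 + (-14 + 1)*(-12 + 4)))/((-8 - 4)²) = ((-13*(-8) + 0)/(-8 - 13*(-8)))/((-12)²) = ((104 + 0)/(-8 + 104))/144 = (104/96)*(1/144) = ((1/96)*104)*(1/144) = (13/12)*(1/144) = 13/1728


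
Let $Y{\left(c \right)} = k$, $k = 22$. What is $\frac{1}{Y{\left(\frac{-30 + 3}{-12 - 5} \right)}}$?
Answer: $\frac{1}{22} \approx 0.045455$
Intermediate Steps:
$Y{\left(c \right)} = 22$
$\frac{1}{Y{\left(\frac{-30 + 3}{-12 - 5} \right)}} = \frac{1}{22}$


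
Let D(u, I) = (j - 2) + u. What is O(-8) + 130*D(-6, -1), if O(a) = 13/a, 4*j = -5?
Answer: -9633/8 ≈ -1204.1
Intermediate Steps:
j = -5/4 (j = (¼)*(-5) = -5/4 ≈ -1.2500)
D(u, I) = -13/4 + u (D(u, I) = (-5/4 - 2) + u = -13/4 + u)
O(-8) + 130*D(-6, -1) = 13/(-8) + 130*(-13/4 - 6) = 13*(-⅛) + 130*(-37/4) = -13/8 - 2405/2 = -9633/8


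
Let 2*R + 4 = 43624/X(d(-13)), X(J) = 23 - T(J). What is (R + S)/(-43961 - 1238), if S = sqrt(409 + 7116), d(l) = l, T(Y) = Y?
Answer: -5435/406791 - 5*sqrt(301)/45199 ≈ -0.015280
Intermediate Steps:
X(J) = 23 - J
S = 5*sqrt(301) (S = sqrt(7525) = 5*sqrt(301) ≈ 86.747)
R = 5435/9 (R = -2 + (43624/(23 - 1*(-13)))/2 = -2 + (43624/(23 + 13))/2 = -2 + (43624/36)/2 = -2 + (43624*(1/36))/2 = -2 + (1/2)*(10906/9) = -2 + 5453/9 = 5435/9 ≈ 603.89)
(R + S)/(-43961 - 1238) = (5435/9 + 5*sqrt(301))/(-43961 - 1238) = (5435/9 + 5*sqrt(301))/(-45199) = (5435/9 + 5*sqrt(301))*(-1/45199) = -5435/406791 - 5*sqrt(301)/45199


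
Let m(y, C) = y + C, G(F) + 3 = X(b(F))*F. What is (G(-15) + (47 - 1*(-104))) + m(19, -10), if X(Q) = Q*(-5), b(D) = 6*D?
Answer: -6593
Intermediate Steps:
X(Q) = -5*Q
G(F) = -3 - 30*F² (G(F) = -3 + (-30*F)*F = -3 - 30*F²)
m(y, C) = C + y
(G(-15) + (47 - 1*(-104))) + m(19, -10) = ((-3 - 30*(-15)²) + (47 - 1*(-104))) + (-10 + 19) = ((-3 - 30*225) + (47 + 104)) + 9 = ((-3 - 6750) + 151) + 9 = (-6753 + 151) + 9 = -6602 + 9 = -6593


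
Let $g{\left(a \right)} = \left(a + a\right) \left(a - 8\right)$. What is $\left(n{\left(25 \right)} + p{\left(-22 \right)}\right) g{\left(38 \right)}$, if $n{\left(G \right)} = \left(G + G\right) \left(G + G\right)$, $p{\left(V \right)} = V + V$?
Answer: $5599680$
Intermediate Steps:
$p{\left(V \right)} = 2 V$
$n{\left(G \right)} = 4 G^{2}$ ($n{\left(G \right)} = 2 G 2 G = 4 G^{2}$)
$g{\left(a \right)} = 2 a \left(-8 + a\right)$
$\left(n{\left(25 \right)} + p{\left(-22 \right)}\right) g{\left(38 \right)} = \left(4 \cdot 25^{2} + 2 \left(-22\right)\right) 2 \cdot 38 \left(-8 + 38\right) = \left(4 \cdot 625 - 44\right) 2 \cdot 38 \cdot 30 = \left(2500 - 44\right) 2280 = 2456 \cdot 2280 = 5599680$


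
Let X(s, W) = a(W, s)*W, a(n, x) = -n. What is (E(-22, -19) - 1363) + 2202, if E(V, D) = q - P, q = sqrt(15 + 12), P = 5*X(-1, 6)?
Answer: 1019 + 3*sqrt(3) ≈ 1024.2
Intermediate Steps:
X(s, W) = -W**2 (X(s, W) = (-W)*W = -W**2)
P = -180 (P = 5*(-1*6**2) = 5*(-1*36) = 5*(-36) = -180)
q = 3*sqrt(3) (q = sqrt(27) = 3*sqrt(3) ≈ 5.1962)
E(V, D) = 180 + 3*sqrt(3) (E(V, D) = 3*sqrt(3) - 1*(-180) = 3*sqrt(3) + 180 = 180 + 3*sqrt(3))
(E(-22, -19) - 1363) + 2202 = ((180 + 3*sqrt(3)) - 1363) + 2202 = (-1183 + 3*sqrt(3)) + 2202 = 1019 + 3*sqrt(3)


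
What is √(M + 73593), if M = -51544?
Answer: √22049 ≈ 148.49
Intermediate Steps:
√(M + 73593) = √(-51544 + 73593) = √22049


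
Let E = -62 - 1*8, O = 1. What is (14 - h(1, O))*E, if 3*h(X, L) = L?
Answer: -2870/3 ≈ -956.67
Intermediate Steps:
h(X, L) = L/3
E = -70 (E = -62 - 8 = -70)
(14 - h(1, O))*E = (14 - 1/3)*(-70) = (14 - 1*⅓)*(-70) = (14 - ⅓)*(-70) = (41/3)*(-70) = -2870/3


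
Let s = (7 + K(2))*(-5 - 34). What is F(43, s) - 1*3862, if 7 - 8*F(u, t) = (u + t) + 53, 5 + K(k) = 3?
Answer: -15395/4 ≈ -3848.8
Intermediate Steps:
K(k) = -2 (K(k) = -5 + 3 = -2)
s = -195 (s = (7 - 2)*(-5 - 34) = 5*(-39) = -195)
F(u, t) = -23/4 - t/8 - u/8 (F(u, t) = 7/8 - ((u + t) + 53)/8 = 7/8 - ((t + u) + 53)/8 = 7/8 - (53 + t + u)/8 = 7/8 + (-53/8 - t/8 - u/8) = -23/4 - t/8 - u/8)
F(43, s) - 1*3862 = (-23/4 - ⅛*(-195) - ⅛*43) - 1*3862 = (-23/4 + 195/8 - 43/8) - 3862 = 53/4 - 3862 = -15395/4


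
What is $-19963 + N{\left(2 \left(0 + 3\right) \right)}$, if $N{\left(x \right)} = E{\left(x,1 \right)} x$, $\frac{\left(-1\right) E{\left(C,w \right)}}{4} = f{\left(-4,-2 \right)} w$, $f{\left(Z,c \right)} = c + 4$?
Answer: $-20011$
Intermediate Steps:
$f{\left(Z,c \right)} = 4 + c$
$E{\left(C,w \right)} = - 8 w$ ($E{\left(C,w \right)} = - 4 \left(4 - 2\right) w = - 4 \cdot 2 w = - 8 w$)
$N{\left(x \right)} = - 8 x$ ($N{\left(x \right)} = \left(-8\right) 1 x = - 8 x$)
$-19963 + N{\left(2 \left(0 + 3\right) \right)} = -19963 - 8 \cdot 2 \left(0 + 3\right) = -19963 - 8 \cdot 2 \cdot 3 = -19963 - 48 = -20011$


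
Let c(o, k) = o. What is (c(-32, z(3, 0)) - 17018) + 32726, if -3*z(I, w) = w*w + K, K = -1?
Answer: 15676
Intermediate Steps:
z(I, w) = ⅓ - w²/3 (z(I, w) = -(w*w - 1)/3 = -(w² - 1)/3 = -(-1 + w²)/3 = ⅓ - w²/3)
(c(-32, z(3, 0)) - 17018) + 32726 = (-32 - 17018) + 32726 = -17050 + 32726 = 15676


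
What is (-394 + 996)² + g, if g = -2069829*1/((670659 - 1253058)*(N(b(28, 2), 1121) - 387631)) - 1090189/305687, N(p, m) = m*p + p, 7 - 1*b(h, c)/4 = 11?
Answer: 2907525503857383274220/8022963644664431 ≈ 3.6240e+5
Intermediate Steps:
b(h, c) = -16 (b(h, c) = 28 - 4*11 = 28 - 44 = -16)
N(p, m) = p + m*p
g = -28612823585177904/8022963644664431 (g = -2069829*1/((670659 - 1253058)*(-16*(1 + 1121) - 387631)) - 1090189/305687 = -2069829*(-1/(582399*(-16*1122 - 387631))) - 1090189*1/305687 = -2069829*(-1/(582399*(-17952 - 387631))) - 1090189/305687 = -2069829/((-582399*(-405583))) - 1090189/305687 = -2069829/236211133617 - 1090189/305687 = -2069829*1/236211133617 - 1090189/305687 = -229981/26245681513 - 1090189/305687 = -28612823585177904/8022963644664431 ≈ -3.5664)
(-394 + 996)² + g = (-394 + 996)² - 28612823585177904/8022963644664431 = 602² - 28612823585177904/8022963644664431 = 362404 - 28612823585177904/8022963644664431 = 2907525503857383274220/8022963644664431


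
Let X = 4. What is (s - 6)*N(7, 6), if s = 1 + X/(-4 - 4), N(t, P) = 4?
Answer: -22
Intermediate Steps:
s = ½ (s = 1 + 4/(-4 - 4) = 1 + 4/(-8) = 1 - ⅛*4 = 1 - ½ = ½ ≈ 0.50000)
(s - 6)*N(7, 6) = (½ - 6)*4 = -11/2*4 = -22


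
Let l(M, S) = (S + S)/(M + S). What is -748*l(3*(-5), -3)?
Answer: -748/3 ≈ -249.33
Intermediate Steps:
l(M, S) = 2*S/(M + S) (l(M, S) = (2*S)/(M + S) = 2*S/(M + S))
-748*l(3*(-5), -3) = -1496*(-3)/(3*(-5) - 3) = -1496*(-3)/(-15 - 3) = -1496*(-3)/(-18) = -1496*(-3)*(-1)/18 = -748*⅓ = -748/3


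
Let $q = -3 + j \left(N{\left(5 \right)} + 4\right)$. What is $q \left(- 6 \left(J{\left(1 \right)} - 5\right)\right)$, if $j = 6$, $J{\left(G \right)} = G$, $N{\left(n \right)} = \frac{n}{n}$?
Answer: $648$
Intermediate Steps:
$N{\left(n \right)} = 1$
$q = 27$ ($q = -3 + 6 \left(1 + 4\right) = -3 + 6 \cdot 5 = -3 + 30 = 27$)
$q \left(- 6 \left(J{\left(1 \right)} - 5\right)\right) = 27 \left(- 6 \left(1 - 5\right)\right) = 27 \left(\left(-6\right) \left(-4\right)\right) = 27 \cdot 24 = 648$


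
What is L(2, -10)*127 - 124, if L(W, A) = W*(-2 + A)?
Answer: -3172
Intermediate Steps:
L(2, -10)*127 - 124 = (2*(-2 - 10))*127 - 124 = (2*(-12))*127 - 124 = -24*127 - 124 = -3048 - 124 = -3172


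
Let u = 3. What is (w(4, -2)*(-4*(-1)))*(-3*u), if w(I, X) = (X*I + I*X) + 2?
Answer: 504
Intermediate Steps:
w(I, X) = 2 + 2*I*X (w(I, X) = (I*X + I*X) + 2 = 2*I*X + 2 = 2 + 2*I*X)
(w(4, -2)*(-4*(-1)))*(-3*u) = ((2 + 2*4*(-2))*(-4*(-1)))*(-3*3) = ((2 - 16)*4)*(-9) = -14*4*(-9) = -56*(-9) = 504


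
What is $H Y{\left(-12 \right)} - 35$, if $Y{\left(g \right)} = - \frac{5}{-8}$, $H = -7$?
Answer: $- \frac{315}{8} \approx -39.375$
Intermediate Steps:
$Y{\left(g \right)} = \frac{5}{8}$ ($Y{\left(g \right)} = \left(-5\right) \left(- \frac{1}{8}\right) = \frac{5}{8}$)
$H Y{\left(-12 \right)} - 35 = \left(-7\right) \frac{5}{8} - 35 = - \frac{35}{8} - 35 = - \frac{315}{8}$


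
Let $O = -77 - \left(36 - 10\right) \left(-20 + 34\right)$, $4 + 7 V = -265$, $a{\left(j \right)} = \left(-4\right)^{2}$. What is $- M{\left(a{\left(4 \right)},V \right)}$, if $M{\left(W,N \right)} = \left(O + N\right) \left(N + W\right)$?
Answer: $- \frac{526892}{49} \approx -10753.0$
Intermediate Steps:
$a{\left(j \right)} = 16$
$V = - \frac{269}{7}$ ($V = - \frac{4}{7} + \frac{1}{7} \left(-265\right) = - \frac{4}{7} - \frac{265}{7} = - \frac{269}{7} \approx -38.429$)
$O = -441$ ($O = -77 - 26 \cdot 14 = -77 - 364 = -441$)
$M{\left(W,N \right)} = \left(-441 + N\right) \left(N + W\right)$
$- M{\left(a{\left(4 \right)},V \right)} = - (\left(- \frac{269}{7}\right)^{2} - -16947 - 7056 - \frac{4304}{7}) = - (\frac{72361}{49} + 16947 - 7056 - \frac{4304}{7}) = \left(-1\right) \frac{526892}{49} = - \frac{526892}{49}$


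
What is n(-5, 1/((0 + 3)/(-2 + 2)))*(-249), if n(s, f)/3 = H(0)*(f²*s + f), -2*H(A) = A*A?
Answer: 0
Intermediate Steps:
H(A) = -A²/2 (H(A) = -A*A/2 = -A²/2)
n(s, f) = 0 (n(s, f) = 3*((-½*0²)*(f²*s + f)) = 3*((-½*0)*(s*f² + f)) = 3*(0*(f + s*f²)) = 3*0 = 0)
n(-5, 1/((0 + 3)/(-2 + 2)))*(-249) = 0*(-249) = 0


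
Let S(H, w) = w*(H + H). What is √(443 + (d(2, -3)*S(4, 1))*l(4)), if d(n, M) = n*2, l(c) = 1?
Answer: 5*√19 ≈ 21.794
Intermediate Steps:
S(H, w) = 2*H*w (S(H, w) = w*(2*H) = 2*H*w)
d(n, M) = 2*n
√(443 + (d(2, -3)*S(4, 1))*l(4)) = √(443 + ((2*2)*(2*4*1))*1) = √(443 + (4*8)*1) = √(443 + 32*1) = √(443 + 32) = √475 = 5*√19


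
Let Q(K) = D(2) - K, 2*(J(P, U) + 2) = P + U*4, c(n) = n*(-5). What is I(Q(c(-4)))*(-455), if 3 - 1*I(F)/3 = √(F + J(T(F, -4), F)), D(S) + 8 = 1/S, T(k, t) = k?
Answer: -4095 + 1365*I*√393/2 ≈ -4095.0 + 13530.0*I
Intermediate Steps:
D(S) = -8 + 1/S
c(n) = -5*n
J(P, U) = -2 + P/2 + 2*U (J(P, U) = -2 + (P + U*4)/2 = -2 + (P + 4*U)/2 = -2 + (P/2 + 2*U) = -2 + P/2 + 2*U)
Q(K) = -15/2 - K (Q(K) = (-8 + 1/2) - K = (-8 + ½) - K = -15/2 - K)
I(F) = 9 - 3*√(-2 + 7*F/2) (I(F) = 9 - 3*√(F + (-2 + F/2 + 2*F)) = 9 - 3*√(F + (-2 + 5*F/2)) = 9 - 3*√(-2 + 7*F/2))
I(Q(c(-4)))*(-455) = (9 - 3*√(-8 + 14*(-15/2 - (-5)*(-4)))/2)*(-455) = (9 - 3*√(-8 + 14*(-15/2 - 1*20))/2)*(-455) = (9 - 3*√(-8 + 14*(-15/2 - 20))/2)*(-455) = (9 - 3*√(-8 + 14*(-55/2))/2)*(-455) = (9 - 3*√(-8 - 385)/2)*(-455) = (9 - 3*I*√393/2)*(-455) = -4095 + 1365*I*√393/2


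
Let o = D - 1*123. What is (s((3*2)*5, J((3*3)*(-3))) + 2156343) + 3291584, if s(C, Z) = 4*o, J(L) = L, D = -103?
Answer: 5447023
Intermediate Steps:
o = -226 (o = -103 - 1*123 = -103 - 123 = -226)
s(C, Z) = -904 (s(C, Z) = 4*(-226) = -904)
(s((3*2)*5, J((3*3)*(-3))) + 2156343) + 3291584 = (-904 + 2156343) + 3291584 = 2155439 + 3291584 = 5447023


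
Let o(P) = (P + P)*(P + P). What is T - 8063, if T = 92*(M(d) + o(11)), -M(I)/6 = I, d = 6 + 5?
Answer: 30393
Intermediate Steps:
d = 11
M(I) = -6*I
o(P) = 4*P² (o(P) = (2*P)*(2*P) = 4*P²)
T = 38456 (T = 92*(-6*11 + 4*11²) = 92*(-66 + 4*121) = 92*(-66 + 484) = 92*418 = 38456)
T - 8063 = 38456 - 8063 = 30393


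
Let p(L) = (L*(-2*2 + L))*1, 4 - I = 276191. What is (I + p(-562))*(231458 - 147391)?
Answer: 3522827635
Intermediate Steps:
I = -276187 (I = 4 - 1*276191 = 4 - 276191 = -276187)
p(L) = L*(-4 + L) (p(L) = (L*(-4 + L))*1 = L*(-4 + L))
(I + p(-562))*(231458 - 147391) = (-276187 - 562*(-4 - 562))*(231458 - 147391) = (-276187 - 562*(-566))*84067 = (-276187 + 318092)*84067 = 41905*84067 = 3522827635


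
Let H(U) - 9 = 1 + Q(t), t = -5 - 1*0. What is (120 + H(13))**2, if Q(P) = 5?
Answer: 18225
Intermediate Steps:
t = -5 (t = -5 + 0 = -5)
H(U) = 15 (H(U) = 9 + (1 + 5) = 9 + 6 = 15)
(120 + H(13))**2 = (120 + 15)**2 = 135**2 = 18225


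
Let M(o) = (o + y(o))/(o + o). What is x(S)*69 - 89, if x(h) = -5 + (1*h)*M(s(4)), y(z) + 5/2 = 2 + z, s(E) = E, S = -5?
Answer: -12119/16 ≈ -757.44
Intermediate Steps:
y(z) = -1/2 + z (y(z) = -5/2 + (2 + z) = -1/2 + z)
M(o) = (-1/2 + 2*o)/(2*o) (M(o) = (o + (-1/2 + o))/(o + o) = (-1/2 + 2*o)/((2*o)) = (-1/2 + 2*o)*(1/(2*o)) = (-1/2 + 2*o)/(2*o))
x(h) = -5 + 15*h/16 (x(h) = -5 + (1*h)*((-1/4 + 4)/4) = -5 + h*((1/4)*(15/4)) = -5 + h*(15/16) = -5 + 15*h/16)
x(S)*69 - 89 = (-5 + (15/16)*(-5))*69 - 89 = (-5 - 75/16)*69 - 89 = -155/16*69 - 89 = -10695/16 - 89 = -12119/16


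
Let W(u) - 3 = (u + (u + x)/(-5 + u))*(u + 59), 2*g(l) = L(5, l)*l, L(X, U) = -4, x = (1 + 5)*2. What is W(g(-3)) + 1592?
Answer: 3155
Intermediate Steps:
x = 12 (x = 6*2 = 12)
g(l) = -2*l (g(l) = (-4*l)/2 = -2*l)
W(u) = 3 + (59 + u)*(u + (12 + u)/(-5 + u)) (W(u) = 3 + (u + (u + 12)/(-5 + u))*(u + 59) = 3 + (u + (12 + u)/(-5 + u))*(59 + u) = 3 + (59 + u)*(u + (12 + u)/(-5 + u)))
W(g(-3)) + 1592 = (693 + (-2*(-3))**3 - (-442)*(-3) + 55*(-2*(-3))**2)/(-5 - 2*(-3)) + 1592 = (693 + 6**3 - 221*6 + 55*6**2)/(-5 + 6) + 1592 = (693 + 216 - 1326 + 55*36)/1 + 1592 = 1*(693 + 216 - 1326 + 1980) + 1592 = 1*1563 + 1592 = 1563 + 1592 = 3155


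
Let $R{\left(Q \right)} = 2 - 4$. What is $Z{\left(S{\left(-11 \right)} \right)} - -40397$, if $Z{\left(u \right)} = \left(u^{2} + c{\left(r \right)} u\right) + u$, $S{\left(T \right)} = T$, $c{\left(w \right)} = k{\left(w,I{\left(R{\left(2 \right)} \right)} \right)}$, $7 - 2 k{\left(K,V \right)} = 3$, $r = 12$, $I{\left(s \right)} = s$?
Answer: $40485$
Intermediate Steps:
$R{\left(Q \right)} = -2$ ($R{\left(Q \right)} = 2 - 4 = -2$)
$k{\left(K,V \right)} = 2$ ($k{\left(K,V \right)} = \frac{7}{2} - \frac{3}{2} = 2$)
$c{\left(w \right)} = 2$
$Z{\left(u \right)} = u^{2} + 3 u$ ($Z{\left(u \right)} = \left(u^{2} + 2 u\right) + u = u^{2} + 3 u$)
$Z{\left(S{\left(-11 \right)} \right)} - -40397 = - 11 \left(3 - 11\right) - -40397 = \left(-11\right) \left(-8\right) + 40397 = 88 + 40397 = 40485$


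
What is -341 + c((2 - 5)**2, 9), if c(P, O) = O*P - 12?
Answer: -272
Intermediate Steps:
c(P, O) = -12 + O*P
-341 + c((2 - 5)**2, 9) = -341 + (-12 + 9*(2 - 5)**2) = -341 + (-12 + 9*(-3)**2) = -341 + (-12 + 9*9) = -341 + (-12 + 81) = -341 + 69 = -272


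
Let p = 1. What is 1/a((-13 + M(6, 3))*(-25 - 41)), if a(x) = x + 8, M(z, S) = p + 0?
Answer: 1/800 ≈ 0.0012500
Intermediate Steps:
M(z, S) = 1 (M(z, S) = 1 + 0 = 1)
a(x) = 8 + x
1/a((-13 + M(6, 3))*(-25 - 41)) = 1/(8 + (-13 + 1)*(-25 - 41)) = 1/(8 - 12*(-66)) = 1/(8 + 792) = 1/800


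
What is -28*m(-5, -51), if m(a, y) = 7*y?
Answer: 9996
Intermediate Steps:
-28*m(-5, -51) = -196*(-51) = -28*(-357) = 9996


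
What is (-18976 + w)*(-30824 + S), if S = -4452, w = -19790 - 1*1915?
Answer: 1435062956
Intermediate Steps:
w = -21705 (w = -19790 - 1915 = -21705)
(-18976 + w)*(-30824 + S) = (-18976 - 21705)*(-30824 - 4452) = -40681*(-35276) = 1435062956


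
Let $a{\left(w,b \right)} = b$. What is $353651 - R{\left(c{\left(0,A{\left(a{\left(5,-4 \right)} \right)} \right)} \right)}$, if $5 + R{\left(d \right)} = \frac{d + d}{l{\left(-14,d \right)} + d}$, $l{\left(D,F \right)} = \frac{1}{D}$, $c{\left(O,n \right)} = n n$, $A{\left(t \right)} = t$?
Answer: $\frac{78864840}{223} \approx 3.5365 \cdot 10^{5}$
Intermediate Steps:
$c{\left(O,n \right)} = n^{2}$
$R{\left(d \right)} = -5 + \frac{2 d}{- \frac{1}{14} + d}$ ($R{\left(d \right)} = -5 + \frac{d + d}{\frac{1}{-14} + d} = -5 + \frac{2 d}{- \frac{1}{14} + d}$)
$353651 - R{\left(c{\left(0,A{\left(a{\left(5,-4 \right)} \right)} \right)} \right)} = 353651 - \frac{5 - 42 \left(-4\right)^{2}}{-1 + 14 \left(-4\right)^{2}} = 353651 - \frac{5 - 672}{-1 + 14 \cdot 16} = 353651 - \frac{5 - 672}{-1 + 224} = 353651 - \frac{1}{223} \left(-667\right) = 353651 - - \frac{667}{223} = 353651 + \frac{667}{223} = \frac{78864840}{223}$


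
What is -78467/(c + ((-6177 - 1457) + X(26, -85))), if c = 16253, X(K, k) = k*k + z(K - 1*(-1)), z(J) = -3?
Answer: -78467/15841 ≈ -4.9534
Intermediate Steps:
X(K, k) = -3 + k² (X(K, k) = k*k - 3 = k² - 3 = -3 + k²)
-78467/(c + ((-6177 - 1457) + X(26, -85))) = -78467/(16253 + ((-6177 - 1457) + (-3 + (-85)²))) = -78467/(16253 + (-7634 + (-3 + 7225))) = -78467/(16253 + (-7634 + 7222)) = -78467/(16253 - 412) = -78467/15841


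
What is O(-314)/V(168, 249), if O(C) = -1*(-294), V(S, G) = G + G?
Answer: 49/83 ≈ 0.59036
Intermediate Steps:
V(S, G) = 2*G
O(C) = 294
O(-314)/V(168, 249) = 294/((2*249)) = 294/498 = 294*(1/498) = 49/83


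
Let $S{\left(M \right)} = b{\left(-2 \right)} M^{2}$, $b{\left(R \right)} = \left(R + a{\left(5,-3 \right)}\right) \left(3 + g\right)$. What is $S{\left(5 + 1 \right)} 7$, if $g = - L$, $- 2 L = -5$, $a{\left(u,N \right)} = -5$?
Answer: $-882$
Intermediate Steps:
$L = \frac{5}{2}$ ($L = \left(- \frac{1}{2}\right) \left(-5\right) = \frac{5}{2} \approx 2.5$)
$g = - \frac{5}{2}$ ($g = \left(-1\right) \frac{5}{2} = - \frac{5}{2} \approx -2.5$)
$b{\left(R \right)} = - \frac{5}{2} + \frac{R}{2}$ ($b{\left(R \right)} = \left(R - 5\right) \left(3 - \frac{5}{2}\right) = \left(-5 + R\right) \frac{1}{2} = - \frac{5}{2} + \frac{R}{2}$)
$S{\left(M \right)} = - \frac{7 M^{2}}{2}$ ($S{\left(M \right)} = \left(- \frac{5}{2} + \frac{1}{2} \left(-2\right)\right) M^{2} = \left(- \frac{5}{2} - 1\right) M^{2} = - \frac{7 M^{2}}{2}$)
$S{\left(5 + 1 \right)} 7 = - \frac{7 \left(5 + 1\right)^{2}}{2} \cdot 7 = - \frac{7 \cdot 6^{2}}{2} \cdot 7 = \left(- \frac{7}{2}\right) 36 \cdot 7 = \left(-126\right) 7 = -882$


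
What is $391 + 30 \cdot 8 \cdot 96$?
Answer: $23431$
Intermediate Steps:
$391 + 30 \cdot 8 \cdot 96 = 391 + 240 \cdot 96 = 391 + 23040 = 23431$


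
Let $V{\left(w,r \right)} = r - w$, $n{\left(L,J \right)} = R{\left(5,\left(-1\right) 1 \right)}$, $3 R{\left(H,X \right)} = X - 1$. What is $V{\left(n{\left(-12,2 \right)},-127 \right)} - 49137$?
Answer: $- \frac{147790}{3} \approx -49263.0$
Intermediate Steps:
$R{\left(H,X \right)} = - \frac{1}{3} + \frac{X}{3}$ ($R{\left(H,X \right)} = \frac{X - 1}{3} = \frac{-1 + X}{3} = - \frac{1}{3} + \frac{X}{3}$)
$n{\left(L,J \right)} = - \frac{2}{3}$ ($n{\left(L,J \right)} = - \frac{1}{3} + \frac{\left(-1\right) 1}{3} = - \frac{1}{3} + \frac{1}{3} \left(-1\right) = - \frac{1}{3} - \frac{1}{3} = - \frac{2}{3}$)
$V{\left(n{\left(-12,2 \right)},-127 \right)} - 49137 = \left(-127 - - \frac{2}{3}\right) - 49137 = \left(-127 + \frac{2}{3}\right) - 49137 = - \frac{379}{3} - 49137 = - \frac{147790}{3}$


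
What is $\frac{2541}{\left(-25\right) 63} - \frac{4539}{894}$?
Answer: $- \frac{149533}{22350} \approx -6.6905$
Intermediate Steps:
$\frac{2541}{\left(-25\right) 63} - \frac{4539}{894} = \frac{2541}{-1575} - \frac{1513}{298} = 2541 \left(- \frac{1}{1575}\right) - \frac{1513}{298} = - \frac{121}{75} - \frac{1513}{298} = - \frac{149533}{22350}$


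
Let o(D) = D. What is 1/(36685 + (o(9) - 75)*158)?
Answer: 1/26257 ≈ 3.8085e-5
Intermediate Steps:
1/(36685 + (o(9) - 75)*158) = 1/(36685 + (9 - 75)*158) = 1/(36685 - 66*158) = 1/(36685 - 10428) = 1/26257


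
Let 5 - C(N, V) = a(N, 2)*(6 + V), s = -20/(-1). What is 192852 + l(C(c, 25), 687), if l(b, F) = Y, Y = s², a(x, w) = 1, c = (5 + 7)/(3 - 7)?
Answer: 193252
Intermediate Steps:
c = -3 (c = 12/(-4) = 12*(-¼) = -3)
s = 20 (s = -20*(-1) = 20)
C(N, V) = -1 - V (C(N, V) = 5 - (6 + V) = 5 + (-6 - V) = -1 - V)
Y = 400 (Y = 20² = 400)
l(b, F) = 400
192852 + l(C(c, 25), 687) = 192852 + 400 = 193252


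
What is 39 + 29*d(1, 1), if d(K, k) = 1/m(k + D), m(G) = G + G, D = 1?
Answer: 185/4 ≈ 46.250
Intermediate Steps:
m(G) = 2*G
d(K, k) = 1/(2 + 2*k) (d(K, k) = 1/(2*(k + 1)) = 1/(2*(1 + k)) = 1/(2 + 2*k))
39 + 29*d(1, 1) = 39 + 29*(1/(2*(1 + 1))) = 39 + 29*((½)/2) = 39 + 29*((½)*(½)) = 39 + 29*(¼) = 39 + 29/4 = 185/4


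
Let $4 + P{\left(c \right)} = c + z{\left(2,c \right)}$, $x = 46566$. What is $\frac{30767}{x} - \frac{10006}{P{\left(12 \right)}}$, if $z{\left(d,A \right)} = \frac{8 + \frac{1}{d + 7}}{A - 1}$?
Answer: $- \frac{46101386749}{40279590} \approx -1144.5$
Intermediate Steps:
$z{\left(d,A \right)} = \frac{8 + \frac{1}{7 + d}}{-1 + A}$
$P{\left(c \right)} = -4 + c + \frac{73}{-9 + 9 c}$ ($P{\left(c \right)} = -4 + \left(c + \frac{57 + 8 \cdot 2}{-7 - 2 + 7 c + c 2}\right) = -4 + \left(c + \frac{57 + 16}{-7 - 2 + 7 c + 2 c}\right) = -4 + \left(c + \frac{1}{-9 + 9 c} 73\right) = -4 + \left(c + \frac{73}{-9 + 9 c}\right) = -4 + c + \frac{73}{-9 + 9 c}$)
$\frac{30767}{x} - \frac{10006}{P{\left(12 \right)}} = \frac{30767}{46566} - \frac{10006}{\frac{1}{-1 + 12} \left(\frac{73}{9} + \left(-1 + 12\right) \left(-4 + 12\right)\right)} = 30767 \cdot \frac{1}{46566} - \frac{10006}{\frac{1}{11} \left(\frac{73}{9} + 11 \cdot 8\right)} = \frac{30767}{46566} - \frac{10006}{\frac{1}{11} \left(\frac{73}{9} + 88\right)} = \frac{30767}{46566} - \frac{10006}{\frac{1}{11} \cdot \frac{865}{9}} = \frac{30767}{46566} - \frac{10006}{\frac{865}{99}} = \frac{30767}{46566} - \frac{990594}{865} = - \frac{46101386749}{40279590}$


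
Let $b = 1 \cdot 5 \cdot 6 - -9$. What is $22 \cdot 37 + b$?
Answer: $853$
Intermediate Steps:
$b = 39$ ($b = 5 \cdot 6 + 9 = 30 + 9 = 39$)
$22 \cdot 37 + b = 22 \cdot 37 + 39 = 814 + 39 = 853$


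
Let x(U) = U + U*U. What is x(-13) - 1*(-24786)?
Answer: 24942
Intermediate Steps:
x(U) = U + U²
x(-13) - 1*(-24786) = -13*(1 - 13) - 1*(-24786) = -13*(-12) + 24786 = 156 + 24786 = 24942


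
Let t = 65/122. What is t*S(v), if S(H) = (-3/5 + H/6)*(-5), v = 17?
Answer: -4355/732 ≈ -5.9495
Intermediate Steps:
S(H) = 3 - 5*H/6 (S(H) = (-3*⅕ + H*(⅙))*(-5) = (-⅗ + H/6)*(-5) = 3 - 5*H/6)
t = 65/122 (t = 65*(1/122) = 65/122 ≈ 0.53279)
t*S(v) = 65*(3 - ⅚*17)/122 = 65*(3 - 85/6)/122 = (65/122)*(-67/6) = -4355/732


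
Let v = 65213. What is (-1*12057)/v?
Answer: -12057/65213 ≈ -0.18489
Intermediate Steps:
(-1*12057)/v = -1*12057/65213 = -12057*1/65213 = -12057/65213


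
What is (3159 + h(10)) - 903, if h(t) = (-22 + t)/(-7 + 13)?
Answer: 2254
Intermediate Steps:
h(t) = -11/3 + t/6 (h(t) = (-22 + t)/6 = (-22 + t)*(⅙) = -11/3 + t/6)
(3159 + h(10)) - 903 = (3159 + (-11/3 + (⅙)*10)) - 903 = (3159 + (-11/3 + 5/3)) - 903 = (3159 - 2) - 903 = 3157 - 903 = 2254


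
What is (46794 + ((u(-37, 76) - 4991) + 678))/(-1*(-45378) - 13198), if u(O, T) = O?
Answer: 10611/8045 ≈ 1.3190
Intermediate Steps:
(46794 + ((u(-37, 76) - 4991) + 678))/(-1*(-45378) - 13198) = (46794 + ((-37 - 4991) + 678))/(-1*(-45378) - 13198) = (46794 + (-5028 + 678))/(45378 - 13198) = (46794 - 4350)/32180 = 42444*(1/32180) = 10611/8045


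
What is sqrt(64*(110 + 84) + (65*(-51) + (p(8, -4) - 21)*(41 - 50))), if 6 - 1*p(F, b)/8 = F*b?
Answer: sqrt(6554) ≈ 80.957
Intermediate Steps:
p(F, b) = 48 - 8*F*b
sqrt(64*(110 + 84) + (65*(-51) + (p(8, -4) - 21)*(41 - 50))) = sqrt(64*(110 + 84) + (65*(-51) + ((48 - 8*8*(-4)) - 21)*(41 - 50))) = sqrt(64*194 + (-3315 + ((48 + 256) - 21)*(-9))) = sqrt(12416 + (-3315 + (304 - 21)*(-9))) = sqrt(12416 + (-3315 + 283*(-9))) = sqrt(12416 + (-3315 - 2547)) = sqrt(12416 - 5862) = sqrt(6554)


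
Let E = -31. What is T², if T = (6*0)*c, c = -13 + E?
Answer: 0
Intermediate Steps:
c = -44 (c = -13 - 31 = -44)
T = 0 (T = (6*0)*(-44) = 0*(-44) = 0)
T² = 0² = 0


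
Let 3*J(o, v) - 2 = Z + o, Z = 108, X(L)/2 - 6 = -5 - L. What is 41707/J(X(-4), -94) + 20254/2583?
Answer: 2647301/2520 ≈ 1050.5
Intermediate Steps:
X(L) = 2 - 2*L (X(L) = 12 + 2*(-5 - L) = 12 + (-10 - 2*L) = 2 - 2*L)
J(o, v) = 110/3 + o/3 (J(o, v) = ⅔ + (108 + o)/3 = ⅔ + (36 + o/3) = 110/3 + o/3)
41707/J(X(-4), -94) + 20254/2583 = 41707/(110/3 + (2 - 2*(-4))/3) + 20254/2583 = 41707/(110/3 + (2 + 8)/3) + 20254*(1/2583) = 41707/(110/3 + (⅓)*10) + 494/63 = 41707/(110/3 + 10/3) + 494/63 = 41707/40 + 494/63 = 2647301/2520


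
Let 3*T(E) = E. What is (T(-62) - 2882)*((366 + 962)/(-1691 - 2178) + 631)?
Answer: -7082538596/3869 ≈ -1.8306e+6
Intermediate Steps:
T(E) = E/3
(T(-62) - 2882)*((366 + 962)/(-1691 - 2178) + 631) = ((⅓)*(-62) - 2882)*((366 + 962)/(-1691 - 2178) + 631) = (-62/3 - 2882)*(1328/(-3869) + 631) = -8708*(1328*(-1/3869) + 631)/3 = -8708*(-1328/3869 + 631)/3 = -8708/3*2440011/3869 = -7082538596/3869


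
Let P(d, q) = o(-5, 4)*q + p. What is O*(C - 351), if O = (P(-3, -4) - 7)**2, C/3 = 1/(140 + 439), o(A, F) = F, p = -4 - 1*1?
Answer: -53109728/193 ≈ -2.7518e+5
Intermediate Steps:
p = -5 (p = -4 - 1 = -5)
P(d, q) = -5 + 4*q (P(d, q) = 4*q - 5 = -5 + 4*q)
C = 1/193 (C = 3/(140 + 439) = 3/579 = 3*(1/579) = 1/193 ≈ 0.0051813)
O = 784 (O = ((-5 + 4*(-4)) - 7)**2 = ((-5 - 16) - 7)**2 = (-21 - 7)**2 = (-28)**2 = 784)
O*(C - 351) = 784*(1/193 - 351) = 784*(-67742/193) = -53109728/193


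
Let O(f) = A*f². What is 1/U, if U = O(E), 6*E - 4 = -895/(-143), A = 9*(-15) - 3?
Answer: -40898/16499349 ≈ -0.0024788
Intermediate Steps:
A = -138 (A = -135 - 3 = -138)
E = 489/286 (E = ⅔ + (-895/(-143))/6 = ⅔ + (-895*(-1/143))/6 = ⅔ + (⅙)*(895/143) = ⅔ + 895/858 = 489/286 ≈ 1.7098)
O(f) = -138*f²
U = -16499349/40898 (U = -138*(489/286)² = -138*239121/81796 = -16499349/40898 ≈ -403.43)
1/U = 1/(-16499349/40898) = -40898/16499349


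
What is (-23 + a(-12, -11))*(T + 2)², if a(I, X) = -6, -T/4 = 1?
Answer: -116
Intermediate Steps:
T = -4 (T = -4*1 = -4)
(-23 + a(-12, -11))*(T + 2)² = (-23 - 6)*(-4 + 2)² = -29*(-2)² = -29*4 = -116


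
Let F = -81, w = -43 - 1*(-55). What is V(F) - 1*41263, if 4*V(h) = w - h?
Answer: -164959/4 ≈ -41240.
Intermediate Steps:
w = 12 (w = -43 + 55 = 12)
V(h) = 3 - h/4 (V(h) = (12 - h)/4 = 3 - h/4)
V(F) - 1*41263 = (3 - ¼*(-81)) - 1*41263 = (3 + 81/4) - 41263 = 93/4 - 41263 = -164959/4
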